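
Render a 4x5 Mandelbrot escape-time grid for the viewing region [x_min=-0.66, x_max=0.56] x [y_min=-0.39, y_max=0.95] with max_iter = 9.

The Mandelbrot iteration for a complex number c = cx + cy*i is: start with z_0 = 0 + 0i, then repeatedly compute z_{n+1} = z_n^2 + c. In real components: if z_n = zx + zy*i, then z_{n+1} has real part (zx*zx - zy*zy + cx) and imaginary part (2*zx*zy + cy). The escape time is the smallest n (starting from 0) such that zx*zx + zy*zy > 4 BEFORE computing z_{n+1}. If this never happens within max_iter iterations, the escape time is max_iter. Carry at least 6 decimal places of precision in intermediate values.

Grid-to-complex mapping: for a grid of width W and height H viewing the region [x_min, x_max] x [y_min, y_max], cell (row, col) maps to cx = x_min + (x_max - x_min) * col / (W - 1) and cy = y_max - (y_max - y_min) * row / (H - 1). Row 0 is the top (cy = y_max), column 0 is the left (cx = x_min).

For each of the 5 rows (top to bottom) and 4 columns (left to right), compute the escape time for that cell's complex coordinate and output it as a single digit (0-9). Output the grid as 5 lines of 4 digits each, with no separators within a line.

Answer: 4642
7993
9994
9994
9994

Derivation:
(row=0, col=0): c = -0.6600 + 0.9500i → escape time 4
(row=0, col=1): c = -0.2533 + 0.9500i → escape time 6
(row=0, col=2): c = 0.1533 + 0.9500i → escape time 4
(row=0, col=3): c = 0.5600 + 0.9500i → escape time 2
(row=1, col=0): c = -0.6600 + 0.6150i → escape time 7
(row=1, col=1): c = -0.2533 + 0.6150i → escape time 9
(row=1, col=2): c = 0.1533 + 0.6150i → escape time 9
(row=1, col=3): c = 0.5600 + 0.6150i → escape time 3
(row=2, col=0): c = -0.6600 + 0.2800i → escape time 9
(row=2, col=1): c = -0.2533 + 0.2800i → escape time 9
(row=2, col=2): c = 0.1533 + 0.2800i → escape time 9
(row=2, col=3): c = 0.5600 + 0.2800i → escape time 4
(row=3, col=0): c = -0.6600 + -0.0550i → escape time 9
(row=3, col=1): c = -0.2533 + -0.0550i → escape time 9
(row=3, col=2): c = 0.1533 + -0.0550i → escape time 9
(row=3, col=3): c = 0.5600 + -0.0550i → escape time 4
(row=4, col=0): c = -0.6600 + -0.3900i → escape time 9
(row=4, col=1): c = -0.2533 + -0.3900i → escape time 9
(row=4, col=2): c = 0.1533 + -0.3900i → escape time 9
(row=4, col=3): c = 0.5600 + -0.3900i → escape time 4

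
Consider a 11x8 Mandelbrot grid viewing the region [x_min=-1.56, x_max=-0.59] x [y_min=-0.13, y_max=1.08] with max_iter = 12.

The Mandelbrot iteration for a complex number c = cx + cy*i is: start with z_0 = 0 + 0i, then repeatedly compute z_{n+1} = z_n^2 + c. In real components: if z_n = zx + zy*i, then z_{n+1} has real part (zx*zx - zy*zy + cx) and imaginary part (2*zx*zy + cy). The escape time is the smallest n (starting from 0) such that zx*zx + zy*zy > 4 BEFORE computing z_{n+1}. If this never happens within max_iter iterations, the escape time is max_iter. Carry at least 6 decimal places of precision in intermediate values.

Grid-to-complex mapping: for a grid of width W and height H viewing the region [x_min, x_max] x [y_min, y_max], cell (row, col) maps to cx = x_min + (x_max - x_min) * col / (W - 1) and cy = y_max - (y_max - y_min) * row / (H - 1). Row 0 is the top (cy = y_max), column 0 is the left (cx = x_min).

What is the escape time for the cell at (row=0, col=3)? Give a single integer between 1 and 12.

Answer: 3

Derivation:
z_0 = 0 + 0i, c = -1.2690 + 1.0800i
Iter 1: z = -1.2690 + 1.0800i, |z|^2 = 2.7768
Iter 2: z = -0.8250 + -1.6610i, |z|^2 = 3.4397
Iter 3: z = -3.3474 + 3.8208i, |z|^2 = 25.8037
Escaped at iteration 3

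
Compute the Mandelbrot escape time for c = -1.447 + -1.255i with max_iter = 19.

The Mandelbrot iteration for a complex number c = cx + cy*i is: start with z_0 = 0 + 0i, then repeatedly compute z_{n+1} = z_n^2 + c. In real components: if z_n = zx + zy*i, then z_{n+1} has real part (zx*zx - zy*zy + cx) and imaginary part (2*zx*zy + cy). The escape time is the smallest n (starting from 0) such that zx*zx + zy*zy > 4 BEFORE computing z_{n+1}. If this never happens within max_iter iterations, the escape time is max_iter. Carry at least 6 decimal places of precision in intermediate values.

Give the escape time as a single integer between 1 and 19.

z_0 = 0 + 0i, c = -1.4470 + -1.2550i
Iter 1: z = -1.4470 + -1.2550i, |z|^2 = 3.6688
Iter 2: z = -0.9282 + 2.3770i, |z|^2 = 6.5116
Escaped at iteration 2

Answer: 2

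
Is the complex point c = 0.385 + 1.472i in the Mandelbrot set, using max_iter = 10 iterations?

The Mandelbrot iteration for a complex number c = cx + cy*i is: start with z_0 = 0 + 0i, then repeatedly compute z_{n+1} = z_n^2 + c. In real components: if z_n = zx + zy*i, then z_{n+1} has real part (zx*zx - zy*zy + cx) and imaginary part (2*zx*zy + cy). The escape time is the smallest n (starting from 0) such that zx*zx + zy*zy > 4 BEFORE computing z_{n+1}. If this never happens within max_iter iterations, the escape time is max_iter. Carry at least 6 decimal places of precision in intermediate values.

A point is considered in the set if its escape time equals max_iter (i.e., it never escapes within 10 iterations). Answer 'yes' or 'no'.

z_0 = 0 + 0i, c = 0.3850 + 1.4720i
Iter 1: z = 0.3850 + 1.4720i, |z|^2 = 2.3150
Iter 2: z = -1.6336 + 2.6054i, |z|^2 = 9.4568
Escaped at iteration 2

Answer: no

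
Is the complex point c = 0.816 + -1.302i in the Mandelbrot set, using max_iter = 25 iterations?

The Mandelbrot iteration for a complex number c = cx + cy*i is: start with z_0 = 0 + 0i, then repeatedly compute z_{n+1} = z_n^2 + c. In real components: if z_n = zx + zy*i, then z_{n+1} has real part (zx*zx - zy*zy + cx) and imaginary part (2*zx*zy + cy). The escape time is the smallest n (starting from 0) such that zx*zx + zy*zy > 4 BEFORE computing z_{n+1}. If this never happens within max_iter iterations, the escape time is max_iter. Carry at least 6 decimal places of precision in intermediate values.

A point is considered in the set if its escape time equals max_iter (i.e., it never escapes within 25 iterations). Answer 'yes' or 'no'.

Answer: no

Derivation:
z_0 = 0 + 0i, c = 0.8160 + -1.3020i
Iter 1: z = 0.8160 + -1.3020i, |z|^2 = 2.3611
Iter 2: z = -0.2133 + -3.4269i, |z|^2 = 11.7889
Escaped at iteration 2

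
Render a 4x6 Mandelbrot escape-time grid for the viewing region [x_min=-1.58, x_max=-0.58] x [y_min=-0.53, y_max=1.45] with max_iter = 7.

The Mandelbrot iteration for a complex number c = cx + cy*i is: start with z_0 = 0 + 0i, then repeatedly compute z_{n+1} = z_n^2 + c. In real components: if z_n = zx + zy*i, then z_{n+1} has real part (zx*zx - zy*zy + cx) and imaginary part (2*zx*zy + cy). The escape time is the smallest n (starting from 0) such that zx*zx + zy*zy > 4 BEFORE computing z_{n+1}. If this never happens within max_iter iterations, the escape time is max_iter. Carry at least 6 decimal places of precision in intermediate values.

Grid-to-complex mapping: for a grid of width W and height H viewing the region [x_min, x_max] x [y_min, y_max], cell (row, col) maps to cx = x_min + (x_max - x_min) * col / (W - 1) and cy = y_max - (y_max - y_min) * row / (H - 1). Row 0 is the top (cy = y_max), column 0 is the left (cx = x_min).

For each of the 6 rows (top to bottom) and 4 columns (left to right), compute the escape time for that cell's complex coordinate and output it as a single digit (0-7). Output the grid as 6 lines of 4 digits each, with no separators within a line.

Answer: 1222
2334
3347
4777
6777
3457

Derivation:
(row=0, col=0): c = -1.5800 + 1.4500i → escape time 1
(row=0, col=1): c = -1.2467 + 1.4500i → escape time 2
(row=0, col=2): c = -0.9133 + 1.4500i → escape time 2
(row=0, col=3): c = -0.5800 + 1.4500i → escape time 2
(row=1, col=0): c = -1.5800 + 1.0540i → escape time 2
(row=1, col=1): c = -1.2467 + 1.0540i → escape time 3
(row=1, col=2): c = -0.9133 + 1.0540i → escape time 3
(row=1, col=3): c = -0.5800 + 1.0540i → escape time 4
(row=2, col=0): c = -1.5800 + 0.6580i → escape time 3
(row=2, col=1): c = -1.2467 + 0.6580i → escape time 3
(row=2, col=2): c = -0.9133 + 0.6580i → escape time 4
(row=2, col=3): c = -0.5800 + 0.6580i → escape time 7
(row=3, col=0): c = -1.5800 + 0.2620i → escape time 4
(row=3, col=1): c = -1.2467 + 0.2620i → escape time 7
(row=3, col=2): c = -0.9133 + 0.2620i → escape time 7
(row=3, col=3): c = -0.5800 + 0.2620i → escape time 7
(row=4, col=0): c = -1.5800 + -0.1340i → escape time 6
(row=4, col=1): c = -1.2467 + -0.1340i → escape time 7
(row=4, col=2): c = -0.9133 + -0.1340i → escape time 7
(row=4, col=3): c = -0.5800 + -0.1340i → escape time 7
(row=5, col=0): c = -1.5800 + -0.5300i → escape time 3
(row=5, col=1): c = -1.2467 + -0.5300i → escape time 4
(row=5, col=2): c = -0.9133 + -0.5300i → escape time 5
(row=5, col=3): c = -0.5800 + -0.5300i → escape time 7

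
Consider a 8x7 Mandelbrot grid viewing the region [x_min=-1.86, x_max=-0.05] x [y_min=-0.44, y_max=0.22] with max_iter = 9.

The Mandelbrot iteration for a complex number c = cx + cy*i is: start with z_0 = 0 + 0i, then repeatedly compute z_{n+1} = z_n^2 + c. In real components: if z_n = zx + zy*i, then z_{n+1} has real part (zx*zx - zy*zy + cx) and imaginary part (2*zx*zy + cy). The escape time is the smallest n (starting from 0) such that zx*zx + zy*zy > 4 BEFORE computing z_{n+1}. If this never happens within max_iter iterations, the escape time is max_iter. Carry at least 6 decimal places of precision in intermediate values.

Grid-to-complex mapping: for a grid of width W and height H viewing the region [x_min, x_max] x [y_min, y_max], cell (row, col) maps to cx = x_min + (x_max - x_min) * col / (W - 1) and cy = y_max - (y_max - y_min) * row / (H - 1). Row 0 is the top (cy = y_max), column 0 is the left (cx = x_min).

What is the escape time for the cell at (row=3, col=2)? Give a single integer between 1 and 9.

Answer: 9

Derivation:
z_0 = 0 + 0i, c = -1.3429 + -0.1100i
Iter 1: z = -1.3429 + -0.1100i, |z|^2 = 1.8154
Iter 2: z = 0.4483 + 0.1854i, |z|^2 = 0.2354
Iter 3: z = -1.1763 + 0.0563i, |z|^2 = 1.3868
Iter 4: z = 0.0376 + -0.2423i, |z|^2 = 0.0601
Iter 5: z = -1.4002 + -0.1282i, |z|^2 = 1.9769
Iter 6: z = 0.6012 + 0.2490i, |z|^2 = 0.4235
Iter 7: z = -1.0434 + 0.1894i, |z|^2 = 1.1246
Iter 8: z = -0.2900 + -0.5053i, |z|^2 = 0.3395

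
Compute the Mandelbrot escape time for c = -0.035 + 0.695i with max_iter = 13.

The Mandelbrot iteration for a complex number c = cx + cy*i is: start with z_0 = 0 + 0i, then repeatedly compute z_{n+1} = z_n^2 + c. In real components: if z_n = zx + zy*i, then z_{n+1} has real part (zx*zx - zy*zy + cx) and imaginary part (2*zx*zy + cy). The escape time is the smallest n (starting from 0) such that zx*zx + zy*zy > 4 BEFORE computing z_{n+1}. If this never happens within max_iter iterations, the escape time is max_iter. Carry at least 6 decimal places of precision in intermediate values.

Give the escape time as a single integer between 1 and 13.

Answer: 13

Derivation:
z_0 = 0 + 0i, c = -0.0350 + 0.6950i
Iter 1: z = -0.0350 + 0.6950i, |z|^2 = 0.4842
Iter 2: z = -0.5168 + 0.6463i, |z|^2 = 0.6849
Iter 3: z = -0.1857 + 0.0269i, |z|^2 = 0.0352
Iter 4: z = -0.0012 + 0.6850i, |z|^2 = 0.4692
Iter 5: z = -0.5042 + 0.6933i, |z|^2 = 0.7349
Iter 6: z = -0.2614 + -0.0041i, |z|^2 = 0.0684
Iter 7: z = 0.0333 + 0.6972i, |z|^2 = 0.4872
Iter 8: z = -0.5199 + 0.7415i, |z|^2 = 0.8201
Iter 9: z = -0.3144 + -0.0760i, |z|^2 = 0.1046
Iter 10: z = 0.0581 + 0.7428i, |z|^2 = 0.5551
Iter 11: z = -0.5834 + 0.7813i, |z|^2 = 0.9508
Iter 12: z = -0.3051 + -0.2166i, |z|^2 = 0.1400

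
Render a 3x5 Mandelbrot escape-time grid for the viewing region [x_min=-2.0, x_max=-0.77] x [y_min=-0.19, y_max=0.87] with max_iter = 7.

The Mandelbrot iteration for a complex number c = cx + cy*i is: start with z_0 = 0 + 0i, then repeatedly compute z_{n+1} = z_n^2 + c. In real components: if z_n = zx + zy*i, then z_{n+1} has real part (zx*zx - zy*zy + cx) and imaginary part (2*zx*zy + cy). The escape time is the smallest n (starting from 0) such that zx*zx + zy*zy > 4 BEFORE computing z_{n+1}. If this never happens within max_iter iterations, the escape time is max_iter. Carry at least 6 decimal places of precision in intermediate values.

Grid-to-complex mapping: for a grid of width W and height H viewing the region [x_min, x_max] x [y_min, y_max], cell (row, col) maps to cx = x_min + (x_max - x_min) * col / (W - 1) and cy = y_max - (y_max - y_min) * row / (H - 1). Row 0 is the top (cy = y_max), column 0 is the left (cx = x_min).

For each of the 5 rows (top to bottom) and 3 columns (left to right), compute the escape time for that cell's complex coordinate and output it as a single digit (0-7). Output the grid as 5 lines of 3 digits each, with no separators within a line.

(row=0, col=0): c = -2.0000 + 0.8700i → escape time 1
(row=0, col=1): c = -1.3850 + 0.8700i → escape time 3
(row=0, col=2): c = -0.7700 + 0.8700i → escape time 4
(row=1, col=0): c = -2.0000 + 0.6050i → escape time 1
(row=1, col=1): c = -1.3850 + 0.6050i → escape time 3
(row=1, col=2): c = -0.7700 + 0.6050i → escape time 5
(row=2, col=0): c = -2.0000 + 0.3400i → escape time 1
(row=2, col=1): c = -1.3850 + 0.3400i → escape time 5
(row=2, col=2): c = -0.7700 + 0.3400i → escape time 7
(row=3, col=0): c = -2.0000 + 0.0750i → escape time 1
(row=3, col=1): c = -1.3850 + 0.0750i → escape time 7
(row=3, col=2): c = -0.7700 + 0.0750i → escape time 7
(row=4, col=0): c = -2.0000 + -0.1900i → escape time 1
(row=4, col=1): c = -1.3850 + -0.1900i → escape time 7
(row=4, col=2): c = -0.7700 + -0.1900i → escape time 7

Answer: 134
135
157
177
177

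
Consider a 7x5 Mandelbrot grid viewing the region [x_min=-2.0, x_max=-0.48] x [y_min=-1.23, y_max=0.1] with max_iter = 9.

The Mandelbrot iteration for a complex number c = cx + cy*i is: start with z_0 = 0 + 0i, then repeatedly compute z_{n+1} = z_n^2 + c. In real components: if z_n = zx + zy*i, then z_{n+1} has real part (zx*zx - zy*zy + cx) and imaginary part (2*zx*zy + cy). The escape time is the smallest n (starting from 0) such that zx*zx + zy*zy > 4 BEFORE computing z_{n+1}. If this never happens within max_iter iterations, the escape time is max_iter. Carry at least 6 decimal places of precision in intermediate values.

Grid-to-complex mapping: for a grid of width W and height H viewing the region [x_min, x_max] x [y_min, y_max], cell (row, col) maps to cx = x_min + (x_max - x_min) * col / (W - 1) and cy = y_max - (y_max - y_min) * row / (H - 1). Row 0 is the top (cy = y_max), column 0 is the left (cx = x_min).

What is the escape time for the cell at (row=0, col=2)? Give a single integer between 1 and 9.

z_0 = 0 + 0i, c = -1.4933 + 0.1000i
Iter 1: z = -1.4933 + 0.1000i, |z|^2 = 2.2400
Iter 2: z = 0.7267 + -0.1987i, |z|^2 = 0.5676
Iter 3: z = -1.0047 + -0.1887i, |z|^2 = 1.0450
Iter 4: z = -0.5196 + 0.4793i, |z|^2 = 0.4996
Iter 5: z = -1.4531 + -0.3980i, |z|^2 = 2.2699
Iter 6: z = 0.4597 + 1.2567i, |z|^2 = 1.7906
Iter 7: z = -2.8612 + 1.2555i, |z|^2 = 9.7628
Escaped at iteration 7

Answer: 7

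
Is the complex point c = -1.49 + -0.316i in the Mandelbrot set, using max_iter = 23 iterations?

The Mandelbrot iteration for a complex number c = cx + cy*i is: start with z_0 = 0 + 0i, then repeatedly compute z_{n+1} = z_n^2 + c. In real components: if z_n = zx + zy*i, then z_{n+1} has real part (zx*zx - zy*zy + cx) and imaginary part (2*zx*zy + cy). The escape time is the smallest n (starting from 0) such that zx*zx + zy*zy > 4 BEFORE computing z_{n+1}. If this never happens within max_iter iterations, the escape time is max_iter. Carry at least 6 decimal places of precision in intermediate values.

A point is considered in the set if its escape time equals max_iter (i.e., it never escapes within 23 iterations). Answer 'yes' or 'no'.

z_0 = 0 + 0i, c = -1.4900 + -0.3160i
Iter 1: z = -1.4900 + -0.3160i, |z|^2 = 2.3200
Iter 2: z = 0.6302 + 0.6257i, |z|^2 = 0.7887
Iter 3: z = -1.4843 + 0.4727i, |z|^2 = 2.4265
Iter 4: z = 0.4896 + -1.7191i, |z|^2 = 3.1951
Iter 5: z = -4.2056 + -1.9995i, |z|^2 = 21.6851
Escaped at iteration 5

Answer: no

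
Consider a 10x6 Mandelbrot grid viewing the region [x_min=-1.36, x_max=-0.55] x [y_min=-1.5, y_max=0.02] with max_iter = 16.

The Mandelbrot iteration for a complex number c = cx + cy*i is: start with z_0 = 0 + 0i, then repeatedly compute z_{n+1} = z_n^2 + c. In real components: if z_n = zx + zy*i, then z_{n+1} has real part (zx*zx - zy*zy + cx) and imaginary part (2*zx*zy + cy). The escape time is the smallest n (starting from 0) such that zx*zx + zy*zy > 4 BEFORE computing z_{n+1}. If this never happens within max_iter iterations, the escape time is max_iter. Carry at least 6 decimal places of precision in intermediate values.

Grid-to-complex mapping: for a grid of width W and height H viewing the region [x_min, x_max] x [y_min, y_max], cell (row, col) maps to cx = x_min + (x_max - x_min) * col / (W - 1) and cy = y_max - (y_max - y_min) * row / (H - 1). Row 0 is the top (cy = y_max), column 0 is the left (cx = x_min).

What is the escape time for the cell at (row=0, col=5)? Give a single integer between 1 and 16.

z_0 = 0 + 0i, c = -0.9100 + 0.0200i
Iter 1: z = -0.9100 + 0.0200i, |z|^2 = 0.8285
Iter 2: z = -0.0823 + -0.0164i, |z|^2 = 0.0070
Iter 3: z = -0.9035 + 0.0227i, |z|^2 = 0.8168
Iter 4: z = -0.0942 + -0.0210i, |z|^2 = 0.0093
Iter 5: z = -0.9016 + 0.0240i, |z|^2 = 0.8134
Iter 6: z = -0.0978 + -0.0232i, |z|^2 = 0.0101
Iter 7: z = -0.9010 + 0.0245i, |z|^2 = 0.8124
Iter 8: z = -0.0988 + -0.0242i, |z|^2 = 0.0104
Iter 9: z = -0.9008 + 0.0248i, |z|^2 = 0.8121
Iter 10: z = -0.0991 + -0.0247i, |z|^2 = 0.0104
Iter 11: z = -0.9008 + 0.0249i, |z|^2 = 0.8120
Iter 12: z = -0.0992 + -0.0248i, |z|^2 = 0.0105
Iter 13: z = -0.9008 + 0.0249i, |z|^2 = 0.8120
Iter 14: z = -0.0992 + -0.0249i, |z|^2 = 0.0105
Iter 15: z = -0.9008 + 0.0249i, |z|^2 = 0.8120

Answer: 16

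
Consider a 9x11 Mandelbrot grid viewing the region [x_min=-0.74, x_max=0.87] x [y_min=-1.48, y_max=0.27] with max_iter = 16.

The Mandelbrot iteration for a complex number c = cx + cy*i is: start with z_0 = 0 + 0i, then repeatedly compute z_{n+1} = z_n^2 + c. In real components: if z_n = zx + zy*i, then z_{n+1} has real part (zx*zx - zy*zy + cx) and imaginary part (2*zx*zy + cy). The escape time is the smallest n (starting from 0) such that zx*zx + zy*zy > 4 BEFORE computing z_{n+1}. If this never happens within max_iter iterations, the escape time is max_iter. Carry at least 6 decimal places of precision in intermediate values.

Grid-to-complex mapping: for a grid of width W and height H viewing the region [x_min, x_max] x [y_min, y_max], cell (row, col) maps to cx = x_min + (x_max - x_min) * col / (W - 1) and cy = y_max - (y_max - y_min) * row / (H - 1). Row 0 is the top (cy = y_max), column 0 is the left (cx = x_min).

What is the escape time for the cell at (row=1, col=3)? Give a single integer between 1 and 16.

Answer: 16

Derivation:
z_0 = 0 + 0i, c = -0.1362 + 0.0950i
Iter 1: z = -0.1362 + 0.0950i, |z|^2 = 0.0276
Iter 2: z = -0.1267 + 0.0691i, |z|^2 = 0.0208
Iter 3: z = -0.1250 + 0.0775i, |z|^2 = 0.0216
Iter 4: z = -0.1266 + 0.0756i, |z|^2 = 0.0218
Iter 5: z = -0.1259 + 0.0758i, |z|^2 = 0.0216
Iter 6: z = -0.1261 + 0.0759i, |z|^2 = 0.0217
Iter 7: z = -0.1261 + 0.0759i, |z|^2 = 0.0217
Iter 8: z = -0.1261 + 0.0759i, |z|^2 = 0.0217
Iter 9: z = -0.1261 + 0.0759i, |z|^2 = 0.0217
Iter 10: z = -0.1261 + 0.0759i, |z|^2 = 0.0217
Iter 11: z = -0.1261 + 0.0759i, |z|^2 = 0.0217
Iter 12: z = -0.1261 + 0.0759i, |z|^2 = 0.0217
Iter 13: z = -0.1261 + 0.0759i, |z|^2 = 0.0217
Iter 14: z = -0.1261 + 0.0759i, |z|^2 = 0.0217
Iter 15: z = -0.1261 + 0.0759i, |z|^2 = 0.0217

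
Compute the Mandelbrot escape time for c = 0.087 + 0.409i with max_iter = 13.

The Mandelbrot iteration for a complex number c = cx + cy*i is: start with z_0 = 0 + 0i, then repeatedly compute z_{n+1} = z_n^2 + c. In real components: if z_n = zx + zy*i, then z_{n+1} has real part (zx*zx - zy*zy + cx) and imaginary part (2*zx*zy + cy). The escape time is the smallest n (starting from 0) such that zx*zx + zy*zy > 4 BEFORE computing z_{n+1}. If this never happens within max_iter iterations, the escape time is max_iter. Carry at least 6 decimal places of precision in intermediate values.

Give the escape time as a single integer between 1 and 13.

z_0 = 0 + 0i, c = 0.0870 + 0.4090i
Iter 1: z = 0.0870 + 0.4090i, |z|^2 = 0.1748
Iter 2: z = -0.0727 + 0.4802i, |z|^2 = 0.2358
Iter 3: z = -0.1383 + 0.3392i, |z|^2 = 0.1342
Iter 4: z = -0.0089 + 0.3152i, |z|^2 = 0.0994
Iter 5: z = -0.0123 + 0.4034i, |z|^2 = 0.1629
Iter 6: z = -0.0756 + 0.3991i, |z|^2 = 0.1650
Iter 7: z = -0.0666 + 0.3487i, |z|^2 = 0.1260
Iter 8: z = -0.0302 + 0.3626i, |z|^2 = 0.1324
Iter 9: z = -0.0436 + 0.3871i, |z|^2 = 0.1518
Iter 10: z = -0.0610 + 0.3753i, |z|^2 = 0.1446
Iter 11: z = -0.0501 + 0.3632i, |z|^2 = 0.1344
Iter 12: z = -0.0424 + 0.3726i, |z|^2 = 0.1406

Answer: 13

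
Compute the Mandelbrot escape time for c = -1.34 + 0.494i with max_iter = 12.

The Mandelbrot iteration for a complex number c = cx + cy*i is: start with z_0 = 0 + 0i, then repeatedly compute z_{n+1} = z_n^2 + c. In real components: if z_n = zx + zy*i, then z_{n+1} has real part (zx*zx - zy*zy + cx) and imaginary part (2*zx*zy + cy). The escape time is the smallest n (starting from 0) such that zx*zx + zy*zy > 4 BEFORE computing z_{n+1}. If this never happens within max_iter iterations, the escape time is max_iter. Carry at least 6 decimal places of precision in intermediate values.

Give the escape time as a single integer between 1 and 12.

z_0 = 0 + 0i, c = -1.3400 + 0.4940i
Iter 1: z = -1.3400 + 0.4940i, |z|^2 = 2.0396
Iter 2: z = 0.2116 + -0.8299i, |z|^2 = 0.7335
Iter 3: z = -1.9840 + 0.1428i, |z|^2 = 3.9567
Iter 4: z = 2.5759 + -0.0728i, |z|^2 = 6.6405
Escaped at iteration 4

Answer: 4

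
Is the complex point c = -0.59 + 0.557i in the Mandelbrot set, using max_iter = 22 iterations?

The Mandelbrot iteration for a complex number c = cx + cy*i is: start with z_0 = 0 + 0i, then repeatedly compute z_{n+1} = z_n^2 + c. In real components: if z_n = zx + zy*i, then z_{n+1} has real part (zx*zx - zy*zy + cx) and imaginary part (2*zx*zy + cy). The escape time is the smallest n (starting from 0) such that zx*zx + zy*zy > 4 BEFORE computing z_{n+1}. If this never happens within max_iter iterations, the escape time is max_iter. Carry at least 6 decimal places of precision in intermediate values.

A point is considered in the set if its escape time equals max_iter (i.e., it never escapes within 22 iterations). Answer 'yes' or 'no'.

Answer: no

Derivation:
z_0 = 0 + 0i, c = -0.5900 + 0.5570i
Iter 1: z = -0.5900 + 0.5570i, |z|^2 = 0.6583
Iter 2: z = -0.5521 + -0.1003i, |z|^2 = 0.3149
Iter 3: z = -0.2952 + 0.6677i, |z|^2 = 0.5330
Iter 4: z = -0.9487 + 0.1628i, |z|^2 = 0.9266
Iter 5: z = 0.2836 + 0.2481i, |z|^2 = 0.1420
Iter 6: z = -0.5712 + 0.6977i, |z|^2 = 0.8130
Iter 7: z = -0.7506 + -0.2400i, |z|^2 = 0.6209
Iter 8: z = -0.0842 + 0.9172i, |z|^2 = 0.8484
Iter 9: z = -1.4242 + 0.4025i, |z|^2 = 2.1904
Iter 10: z = 1.2765 + -0.5894i, |z|^2 = 1.9767
Iter 11: z = 0.6919 + -0.9477i, |z|^2 = 1.3769
Iter 12: z = -1.0094 + -0.7545i, |z|^2 = 1.5881
Iter 13: z = -0.1405 + 2.0801i, |z|^2 = 4.3466
Escaped at iteration 13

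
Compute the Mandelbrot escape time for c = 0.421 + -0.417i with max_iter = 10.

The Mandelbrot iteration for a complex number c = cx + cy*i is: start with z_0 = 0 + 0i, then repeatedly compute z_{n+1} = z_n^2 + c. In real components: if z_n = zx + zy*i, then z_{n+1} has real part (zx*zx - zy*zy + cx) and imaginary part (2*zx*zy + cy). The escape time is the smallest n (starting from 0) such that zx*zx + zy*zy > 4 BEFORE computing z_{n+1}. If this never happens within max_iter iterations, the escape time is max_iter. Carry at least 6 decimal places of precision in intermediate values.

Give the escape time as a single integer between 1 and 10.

z_0 = 0 + 0i, c = 0.4210 + -0.4170i
Iter 1: z = 0.4210 + -0.4170i, |z|^2 = 0.3511
Iter 2: z = 0.4244 + -0.7681i, |z|^2 = 0.7701
Iter 3: z = 0.0111 + -1.0689i, |z|^2 = 1.1427
Iter 4: z = -0.7214 + -0.4407i, |z|^2 = 0.7147
Iter 5: z = 0.7473 + 0.2188i, |z|^2 = 0.6063
Iter 6: z = 0.9315 + -0.0899i, |z|^2 = 0.8758
Iter 7: z = 1.2806 + -0.5846i, |z|^2 = 1.9817
Iter 8: z = 1.7193 + -1.9142i, |z|^2 = 6.6202
Escaped at iteration 8

Answer: 8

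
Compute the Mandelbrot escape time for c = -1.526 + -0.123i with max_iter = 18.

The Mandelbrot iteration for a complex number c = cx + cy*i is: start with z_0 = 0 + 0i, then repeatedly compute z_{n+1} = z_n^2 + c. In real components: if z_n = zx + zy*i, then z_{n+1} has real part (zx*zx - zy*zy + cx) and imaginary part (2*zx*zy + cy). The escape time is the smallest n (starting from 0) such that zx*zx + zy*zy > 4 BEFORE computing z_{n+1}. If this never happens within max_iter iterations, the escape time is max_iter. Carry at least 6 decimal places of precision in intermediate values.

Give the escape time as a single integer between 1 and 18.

Answer: 6

Derivation:
z_0 = 0 + 0i, c = -1.5260 + -0.1230i
Iter 1: z = -1.5260 + -0.1230i, |z|^2 = 2.3438
Iter 2: z = 0.7875 + 0.2524i, |z|^2 = 0.6839
Iter 3: z = -0.9695 + 0.2745i, |z|^2 = 1.0153
Iter 4: z = -0.6615 + -0.6553i, |z|^2 = 0.8670
Iter 5: z = -1.5179 + 0.7440i, |z|^2 = 2.8575
Iter 6: z = 0.2244 + -2.3816i, |z|^2 = 5.7225
Escaped at iteration 6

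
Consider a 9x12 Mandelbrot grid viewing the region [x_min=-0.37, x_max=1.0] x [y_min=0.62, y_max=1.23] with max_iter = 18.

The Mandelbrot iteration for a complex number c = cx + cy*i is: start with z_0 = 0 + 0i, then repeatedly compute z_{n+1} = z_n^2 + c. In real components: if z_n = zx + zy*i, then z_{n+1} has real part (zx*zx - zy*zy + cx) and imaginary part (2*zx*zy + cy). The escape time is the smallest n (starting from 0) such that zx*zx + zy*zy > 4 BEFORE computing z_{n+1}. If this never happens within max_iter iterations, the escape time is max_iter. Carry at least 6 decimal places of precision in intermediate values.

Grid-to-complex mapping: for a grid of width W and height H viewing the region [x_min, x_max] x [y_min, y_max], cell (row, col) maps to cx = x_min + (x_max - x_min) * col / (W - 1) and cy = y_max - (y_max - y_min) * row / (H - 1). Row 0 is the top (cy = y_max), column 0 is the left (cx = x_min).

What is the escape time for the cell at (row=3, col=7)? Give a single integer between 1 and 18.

z_0 = 0 + 0i, c = 0.8287 + 1.0636i
Iter 1: z = 0.8287 + 1.0636i, |z|^2 = 1.8181
Iter 2: z = 0.3843 + 2.8266i, |z|^2 = 8.1374
Escaped at iteration 2

Answer: 2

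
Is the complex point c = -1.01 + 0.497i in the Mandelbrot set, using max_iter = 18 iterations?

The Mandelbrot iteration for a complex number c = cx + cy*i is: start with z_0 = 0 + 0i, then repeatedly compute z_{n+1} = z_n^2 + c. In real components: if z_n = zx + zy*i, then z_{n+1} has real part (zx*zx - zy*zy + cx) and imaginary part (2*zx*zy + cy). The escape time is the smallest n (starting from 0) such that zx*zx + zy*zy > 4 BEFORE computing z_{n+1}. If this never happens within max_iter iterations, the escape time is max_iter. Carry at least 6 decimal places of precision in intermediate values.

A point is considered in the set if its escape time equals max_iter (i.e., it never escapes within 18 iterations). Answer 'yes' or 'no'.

Answer: no

Derivation:
z_0 = 0 + 0i, c = -1.0100 + 0.4970i
Iter 1: z = -1.0100 + 0.4970i, |z|^2 = 1.2671
Iter 2: z = -0.2369 + -0.5069i, |z|^2 = 0.3131
Iter 3: z = -1.2109 + 0.7372i, |z|^2 = 2.0096
Iter 4: z = -0.0873 + -1.2883i, |z|^2 = 1.6673
Iter 5: z = -2.6621 + 0.7219i, |z|^2 = 7.6077
Escaped at iteration 5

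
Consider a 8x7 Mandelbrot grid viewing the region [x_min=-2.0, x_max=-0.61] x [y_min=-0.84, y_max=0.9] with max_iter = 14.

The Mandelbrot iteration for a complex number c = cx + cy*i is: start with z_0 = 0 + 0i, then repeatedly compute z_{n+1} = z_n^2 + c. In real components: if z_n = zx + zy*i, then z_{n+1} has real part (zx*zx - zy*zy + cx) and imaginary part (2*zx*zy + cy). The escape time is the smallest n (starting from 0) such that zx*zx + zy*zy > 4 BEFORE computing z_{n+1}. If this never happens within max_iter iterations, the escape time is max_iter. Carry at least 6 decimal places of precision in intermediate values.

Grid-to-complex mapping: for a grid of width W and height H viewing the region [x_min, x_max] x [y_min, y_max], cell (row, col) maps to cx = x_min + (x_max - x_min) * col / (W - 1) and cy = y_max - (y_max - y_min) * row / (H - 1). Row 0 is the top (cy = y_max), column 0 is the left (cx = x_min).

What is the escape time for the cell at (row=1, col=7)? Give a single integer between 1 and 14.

Answer: 14

Derivation:
z_0 = 0 + 0i, c = -0.6100 + 0.6100i
Iter 1: z = -0.6100 + 0.6100i, |z|^2 = 0.7442
Iter 2: z = -0.6100 + -0.1342i, |z|^2 = 0.3901
Iter 3: z = -0.2559 + 0.7737i, |z|^2 = 0.6641
Iter 4: z = -1.1432 + 0.2140i, |z|^2 = 1.3526
Iter 5: z = 0.6510 + 0.1207i, |z|^2 = 0.4384
Iter 6: z = -0.2008 + 0.7672i, |z|^2 = 0.6289
Iter 7: z = -1.1583 + 0.3020i, |z|^2 = 1.4329
Iter 8: z = 0.6405 + -0.0895i, |z|^2 = 0.4183
Iter 9: z = -0.2078 + 0.4953i, |z|^2 = 0.2885
Iter 10: z = -0.8122 + 0.4042i, |z|^2 = 0.8230
Iter 11: z = -0.1138 + -0.0465i, |z|^2 = 0.0151
Iter 12: z = -0.5992 + 0.6206i, |z|^2 = 0.7442
Iter 13: z = -0.6361 + -0.1337i, |z|^2 = 0.4225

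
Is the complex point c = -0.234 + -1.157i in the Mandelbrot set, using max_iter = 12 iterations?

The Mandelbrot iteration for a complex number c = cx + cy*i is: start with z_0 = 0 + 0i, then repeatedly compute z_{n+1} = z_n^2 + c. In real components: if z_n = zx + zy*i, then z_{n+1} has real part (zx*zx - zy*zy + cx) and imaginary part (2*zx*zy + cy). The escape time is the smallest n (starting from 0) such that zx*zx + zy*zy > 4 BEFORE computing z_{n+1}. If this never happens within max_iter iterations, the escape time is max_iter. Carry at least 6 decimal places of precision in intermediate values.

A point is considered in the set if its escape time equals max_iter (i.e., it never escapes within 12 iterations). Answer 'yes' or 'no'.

Answer: no

Derivation:
z_0 = 0 + 0i, c = -0.2340 + -1.1570i
Iter 1: z = -0.2340 + -1.1570i, |z|^2 = 1.3934
Iter 2: z = -1.5179 + -0.6155i, |z|^2 = 2.6829
Iter 3: z = 1.6911 + 0.7116i, |z|^2 = 3.3663
Iter 4: z = 2.1195 + 1.2498i, |z|^2 = 6.0545
Escaped at iteration 4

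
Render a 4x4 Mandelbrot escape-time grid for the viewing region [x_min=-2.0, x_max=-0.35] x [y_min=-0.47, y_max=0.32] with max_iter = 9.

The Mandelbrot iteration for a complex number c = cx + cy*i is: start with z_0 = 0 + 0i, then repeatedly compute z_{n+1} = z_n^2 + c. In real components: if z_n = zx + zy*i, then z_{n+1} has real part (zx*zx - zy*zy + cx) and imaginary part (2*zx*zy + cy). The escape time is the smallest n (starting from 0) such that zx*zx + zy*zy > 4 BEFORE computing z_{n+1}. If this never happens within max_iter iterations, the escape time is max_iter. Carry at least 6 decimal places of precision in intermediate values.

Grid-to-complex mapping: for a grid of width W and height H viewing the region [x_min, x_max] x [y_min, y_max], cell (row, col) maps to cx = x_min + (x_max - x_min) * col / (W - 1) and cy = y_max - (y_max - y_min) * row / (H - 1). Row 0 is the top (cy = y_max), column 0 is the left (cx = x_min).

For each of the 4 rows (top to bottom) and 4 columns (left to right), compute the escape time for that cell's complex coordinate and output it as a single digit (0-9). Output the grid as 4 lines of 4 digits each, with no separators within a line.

(row=0, col=0): c = -2.0000 + 0.3200i → escape time 1
(row=0, col=1): c = -1.4500 + 0.3200i → escape time 5
(row=0, col=2): c = -0.9000 + 0.3200i → escape time 9
(row=0, col=3): c = -0.3500 + 0.3200i → escape time 9
(row=1, col=0): c = -2.0000 + 0.0567i → escape time 1
(row=1, col=1): c = -1.4500 + 0.0567i → escape time 9
(row=1, col=2): c = -0.9000 + 0.0567i → escape time 9
(row=1, col=3): c = -0.3500 + 0.0567i → escape time 9
(row=2, col=0): c = -2.0000 + -0.2067i → escape time 1
(row=2, col=1): c = -1.4500 + -0.2067i → escape time 5
(row=2, col=2): c = -0.9000 + -0.2067i → escape time 9
(row=2, col=3): c = -0.3500 + -0.2067i → escape time 9
(row=3, col=0): c = -2.0000 + -0.4700i → escape time 1
(row=3, col=1): c = -1.4500 + -0.4700i → escape time 3
(row=3, col=2): c = -0.9000 + -0.4700i → escape time 6
(row=3, col=3): c = -0.3500 + -0.4700i → escape time 9

Answer: 1599
1999
1599
1369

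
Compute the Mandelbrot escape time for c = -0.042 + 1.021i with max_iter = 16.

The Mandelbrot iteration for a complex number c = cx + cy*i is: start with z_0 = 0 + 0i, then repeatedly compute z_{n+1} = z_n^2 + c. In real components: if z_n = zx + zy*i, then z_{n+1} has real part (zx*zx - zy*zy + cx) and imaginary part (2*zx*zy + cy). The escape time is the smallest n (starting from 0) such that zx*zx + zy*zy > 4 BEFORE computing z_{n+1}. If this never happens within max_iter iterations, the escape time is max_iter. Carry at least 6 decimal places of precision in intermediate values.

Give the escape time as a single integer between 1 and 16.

z_0 = 0 + 0i, c = -0.0420 + 1.0210i
Iter 1: z = -0.0420 + 1.0210i, |z|^2 = 1.0442
Iter 2: z = -1.0827 + 0.9352i, |z|^2 = 2.0469
Iter 3: z = 0.2555 + -1.0041i, |z|^2 = 1.0735
Iter 4: z = -0.9850 + 0.5078i, |z|^2 = 1.2281
Iter 5: z = 0.6702 + 0.0206i, |z|^2 = 0.4496
Iter 6: z = 0.4068 + 1.0486i, |z|^2 = 1.2650
Iter 7: z = -0.9761 + 1.8741i, |z|^2 = 4.4649
Escaped at iteration 7

Answer: 7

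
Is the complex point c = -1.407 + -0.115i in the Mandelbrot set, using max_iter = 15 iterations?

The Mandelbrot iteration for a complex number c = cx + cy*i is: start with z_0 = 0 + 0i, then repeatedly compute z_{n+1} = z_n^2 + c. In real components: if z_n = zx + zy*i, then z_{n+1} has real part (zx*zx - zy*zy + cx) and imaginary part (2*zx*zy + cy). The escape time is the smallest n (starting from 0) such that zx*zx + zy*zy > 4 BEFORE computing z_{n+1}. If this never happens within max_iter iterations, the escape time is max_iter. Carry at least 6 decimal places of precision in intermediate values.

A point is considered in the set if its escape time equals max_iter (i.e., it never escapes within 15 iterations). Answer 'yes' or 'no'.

z_0 = 0 + 0i, c = -1.4070 + -0.1150i
Iter 1: z = -1.4070 + -0.1150i, |z|^2 = 1.9929
Iter 2: z = 0.5594 + 0.2086i, |z|^2 = 0.3565
Iter 3: z = -1.1376 + 0.1184i, |z|^2 = 1.3081
Iter 4: z = -0.1270 + -0.3844i, |z|^2 = 0.1639
Iter 5: z = -1.5386 + -0.0174i, |z|^2 = 2.3677
Iter 6: z = 0.9601 + -0.0615i, |z|^2 = 0.9255
Iter 7: z = -0.4890 + -0.2331i, |z|^2 = 0.2935
Iter 8: z = -1.2222 + 0.1130i, |z|^2 = 1.5064
Iter 9: z = 0.0739 + -0.3911i, |z|^2 = 0.1584
Iter 10: z = -1.5545 + -0.1728i, |z|^2 = 2.4463
Iter 11: z = 0.9796 + 0.4223i, |z|^2 = 1.1379
Iter 12: z = -0.6257 + 0.7123i, |z|^2 = 0.8989
Iter 13: z = -1.5228 + -1.0064i, |z|^2 = 3.3318
Iter 14: z = -0.1009 + 2.9501i, |z|^2 = 8.7134
Escaped at iteration 14

Answer: no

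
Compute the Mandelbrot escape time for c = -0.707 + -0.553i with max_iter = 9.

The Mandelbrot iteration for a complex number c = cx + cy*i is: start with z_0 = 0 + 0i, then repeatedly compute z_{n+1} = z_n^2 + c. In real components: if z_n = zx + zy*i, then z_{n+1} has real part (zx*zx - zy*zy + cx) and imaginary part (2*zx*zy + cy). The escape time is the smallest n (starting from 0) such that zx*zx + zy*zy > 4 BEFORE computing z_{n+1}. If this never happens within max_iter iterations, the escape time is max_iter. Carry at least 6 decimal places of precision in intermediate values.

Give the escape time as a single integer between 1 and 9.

Answer: 6

Derivation:
z_0 = 0 + 0i, c = -0.7070 + -0.5530i
Iter 1: z = -0.7070 + -0.5530i, |z|^2 = 0.8057
Iter 2: z = -0.5130 + 0.2289i, |z|^2 = 0.3155
Iter 3: z = -0.4963 + -0.7879i, |z|^2 = 0.8670
Iter 4: z = -1.0814 + 0.2290i, |z|^2 = 1.2220
Iter 5: z = 0.4101 + -1.0484i, |z|^2 = 1.2672
Iter 6: z = -1.6379 + -1.4128i, |z|^2 = 4.6787
Escaped at iteration 6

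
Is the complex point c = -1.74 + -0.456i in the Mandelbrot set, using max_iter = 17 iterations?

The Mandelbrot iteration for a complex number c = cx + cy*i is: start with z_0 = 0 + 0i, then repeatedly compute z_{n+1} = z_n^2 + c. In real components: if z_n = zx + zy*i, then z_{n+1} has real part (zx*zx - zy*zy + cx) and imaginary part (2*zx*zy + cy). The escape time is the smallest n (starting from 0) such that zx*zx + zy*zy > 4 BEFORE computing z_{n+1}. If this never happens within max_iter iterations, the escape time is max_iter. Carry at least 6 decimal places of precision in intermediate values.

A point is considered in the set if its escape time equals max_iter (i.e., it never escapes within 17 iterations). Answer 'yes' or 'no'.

Answer: no

Derivation:
z_0 = 0 + 0i, c = -1.7400 + -0.4560i
Iter 1: z = -1.7400 + -0.4560i, |z|^2 = 3.2355
Iter 2: z = 1.0797 + 1.1309i, |z|^2 = 2.4446
Iter 3: z = -1.8532 + 1.9859i, |z|^2 = 7.3784
Escaped at iteration 3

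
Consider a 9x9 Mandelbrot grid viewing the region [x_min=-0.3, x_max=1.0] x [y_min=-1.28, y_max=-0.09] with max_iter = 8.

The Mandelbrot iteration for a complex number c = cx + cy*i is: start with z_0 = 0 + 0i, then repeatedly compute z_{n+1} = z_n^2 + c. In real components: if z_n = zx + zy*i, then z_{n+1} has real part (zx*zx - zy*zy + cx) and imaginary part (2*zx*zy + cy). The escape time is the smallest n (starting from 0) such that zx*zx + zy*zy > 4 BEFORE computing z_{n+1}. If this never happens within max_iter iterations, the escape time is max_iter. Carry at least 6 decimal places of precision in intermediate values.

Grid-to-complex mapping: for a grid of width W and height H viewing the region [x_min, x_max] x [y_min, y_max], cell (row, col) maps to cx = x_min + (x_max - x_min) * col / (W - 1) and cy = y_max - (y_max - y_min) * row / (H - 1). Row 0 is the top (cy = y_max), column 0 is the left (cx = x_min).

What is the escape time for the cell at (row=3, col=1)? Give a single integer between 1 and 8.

z_0 = 0 + 0i, c = -0.1375 + -0.5363i
Iter 1: z = -0.1375 + -0.5363i, |z|^2 = 0.3065
Iter 2: z = -0.4062 + -0.3888i, |z|^2 = 0.3161
Iter 3: z = -0.1237 + -0.2204i, |z|^2 = 0.0639
Iter 4: z = -0.1708 + -0.4817i, |z|^2 = 0.2612
Iter 5: z = -0.3404 + -0.3717i, |z|^2 = 0.2540
Iter 6: z = -0.1598 + -0.2832i, |z|^2 = 0.1057
Iter 7: z = -0.1922 + -0.4457i, |z|^2 = 0.2356

Answer: 8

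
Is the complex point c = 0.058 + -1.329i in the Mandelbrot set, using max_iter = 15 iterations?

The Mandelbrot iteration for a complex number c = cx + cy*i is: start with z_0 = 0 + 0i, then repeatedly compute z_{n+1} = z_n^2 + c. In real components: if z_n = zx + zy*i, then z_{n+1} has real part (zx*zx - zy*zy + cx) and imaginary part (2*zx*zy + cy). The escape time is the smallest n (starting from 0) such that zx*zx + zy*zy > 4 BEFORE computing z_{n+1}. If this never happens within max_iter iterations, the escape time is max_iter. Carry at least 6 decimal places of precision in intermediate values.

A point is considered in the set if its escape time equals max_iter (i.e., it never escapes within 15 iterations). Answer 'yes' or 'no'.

z_0 = 0 + 0i, c = 0.0580 + -1.3290i
Iter 1: z = 0.0580 + -1.3290i, |z|^2 = 1.7696
Iter 2: z = -1.7049 + -1.4832i, |z|^2 = 5.1064
Escaped at iteration 2

Answer: no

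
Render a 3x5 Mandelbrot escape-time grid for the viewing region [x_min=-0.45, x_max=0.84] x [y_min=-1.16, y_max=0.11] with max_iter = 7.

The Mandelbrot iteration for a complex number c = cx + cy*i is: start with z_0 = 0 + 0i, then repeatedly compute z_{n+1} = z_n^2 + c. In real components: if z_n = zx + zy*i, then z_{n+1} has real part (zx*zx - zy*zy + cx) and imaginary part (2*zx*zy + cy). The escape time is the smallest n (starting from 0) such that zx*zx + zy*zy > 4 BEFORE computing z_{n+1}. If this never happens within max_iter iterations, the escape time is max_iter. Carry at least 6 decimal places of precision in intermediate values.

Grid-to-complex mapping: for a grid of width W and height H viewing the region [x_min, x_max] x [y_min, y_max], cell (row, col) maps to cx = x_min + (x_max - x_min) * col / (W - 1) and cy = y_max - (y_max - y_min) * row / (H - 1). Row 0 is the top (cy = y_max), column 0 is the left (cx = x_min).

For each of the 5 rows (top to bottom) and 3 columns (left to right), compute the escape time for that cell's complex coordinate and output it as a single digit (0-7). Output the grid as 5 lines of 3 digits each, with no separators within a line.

Answer: 773
773
773
552
332

Derivation:
(row=0, col=0): c = -0.4500 + 0.1100i → escape time 7
(row=0, col=1): c = 0.1950 + 0.1100i → escape time 7
(row=0, col=2): c = 0.8400 + 0.1100i → escape time 3
(row=1, col=0): c = -0.4500 + -0.2075i → escape time 7
(row=1, col=1): c = 0.1950 + -0.2075i → escape time 7
(row=1, col=2): c = 0.8400 + -0.2075i → escape time 3
(row=2, col=0): c = -0.4500 + -0.5250i → escape time 7
(row=2, col=1): c = 0.1950 + -0.5250i → escape time 7
(row=2, col=2): c = 0.8400 + -0.5250i → escape time 3
(row=3, col=0): c = -0.4500 + -0.8425i → escape time 5
(row=3, col=1): c = 0.1950 + -0.8425i → escape time 5
(row=3, col=2): c = 0.8400 + -0.8425i → escape time 2
(row=4, col=0): c = -0.4500 + -1.1600i → escape time 3
(row=4, col=1): c = 0.1950 + -1.1600i → escape time 3
(row=4, col=2): c = 0.8400 + -1.1600i → escape time 2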